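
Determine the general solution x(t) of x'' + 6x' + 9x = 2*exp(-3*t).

x = C1*exp(-3*t) + t**2*exp(-3*t) + C2*t*exp(-3*t)

Characteristic equation r² + 6r + 9 = 0 has discriminant (6)² - 4·(9) = 0, so r = -3 is a repeated root.
Hence x_h = (C1 + C2*t)*exp(-3*t).
Since exp(-3*t) solves the homogeneous equation (r = -3 is a root of multiplicity 2), multiply the trial by t^2. Try x_p = A*t^2*exp(-3*t). Substituting into the equation and dividing by exp(-3*t) gives A = 1, so x_p = t^2*exp(-3*t).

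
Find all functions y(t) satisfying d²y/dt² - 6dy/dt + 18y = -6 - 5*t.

Characteristic equation r² - 6r + 18 = 0 has discriminant (-6)² - 4·(18) = -36 < 0, so r = 3 ± 3i.
Hence y_h = C1*cos(3*t)*exp(3*t) + C2*exp(3*t)*sin(3*t).
For the particular solution try y_p = A0 + A1*t. Substituting and matching coefficients of each power of t gives A0 = -23/54, A1 = -5/18, so y_p = -23/54 - 5*t/18.

y = -23/54 - 5*t/18 + C1*cos(3*t)*exp(3*t) + C2*exp(3*t)*sin(3*t)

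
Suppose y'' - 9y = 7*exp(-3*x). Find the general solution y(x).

Characteristic equation r² - 9 = 0 factors as (r - 3)(r + 3) = 0, so r = 3, -3.
Hence y_h = C1*exp(3*x) + C2*exp(-3*x).
Since exp(-3*x) solves the homogeneous equation (r = -3 is a root of multiplicity 1), multiply the trial by x. Try y_p = A*x*exp(-3*x). Substituting into the equation and dividing by exp(-3*x) gives A = -7/6, so y_p = -7*x*exp(-3*x)/6.

y = C1*exp(3*x) + C2*exp(-3*x) - 7*x*exp(-3*x)/6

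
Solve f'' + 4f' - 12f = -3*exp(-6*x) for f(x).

f = C1*exp(2*x) + C2*exp(-6*x) + 3*x*exp(-6*x)/8

Characteristic equation r² + 4r - 12 = 0 factors as (r - 2)(r + 6) = 0, so r = 2, -6.
Hence f_h = C1*exp(2*x) + C2*exp(-6*x).
Since exp(-6*x) solves the homogeneous equation (r = -6 is a root of multiplicity 1), multiply the trial by x. Try f_p = A*x*exp(-6*x). Substituting into the equation and dividing by exp(-6*x) gives A = 3/8, so f_p = 3*x*exp(-6*x)/8.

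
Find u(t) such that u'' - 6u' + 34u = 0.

u = C1*cos(5*t)*exp(3*t) + C2*exp(3*t)*sin(5*t)

Characteristic equation r² - 6r + 34 = 0 has discriminant (-6)² - 4·(34) = -100 < 0, so r = 3 ± 5i.
Hence u_h = C1*cos(5*t)*exp(3*t) + C2*exp(3*t)*sin(5*t).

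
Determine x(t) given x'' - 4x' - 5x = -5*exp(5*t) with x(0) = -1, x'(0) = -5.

x = -31*exp(5*t)/36 - 5*exp(-t)/36 - 5*t*exp(5*t)/6

Characteristic equation r² - 4r - 5 = 0 factors as (r - 5)(r + 1) = 0, so r = 5, -1.
Hence x_h = C1*exp(5*t) + C2*exp(-t).
Since exp(5*t) solves the homogeneous equation (r = 5 is a root of multiplicity 1), multiply the trial by t. Try x_p = A*t*exp(5*t). Substituting into the equation and dividing by exp(5*t) gives A = -5/6, so x_p = -5*t*exp(5*t)/6.
General solution: x = C1*exp(5*t) + C2*exp(-t) - 5*t*exp(5*t)/6.
Apply the initial conditions: x(0) = C1 + C2 = -1 and x'(0) = -5/6 - C2 + 5*C1 = -5. Solving gives C1 = -31/36, C2 = -5/36.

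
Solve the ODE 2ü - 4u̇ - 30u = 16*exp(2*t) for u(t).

Divide through by 2: u'' - 2u' - 15u = 8*exp(2*t).
Characteristic equation r² - 2r - 15 = 0 factors as (r + 3)(r - 5) = 0, so r = -3, 5.
Hence u_h = C1*exp(-3*t) + C2*exp(5*t).
Try u_p = A*exp(2*t). Substituting into the equation and dividing by exp(2*t) gives A = -8/15, so u_p = -8*exp(2*t)/15.

u = -8*exp(2*t)/15 + C1*exp(-3*t) + C2*exp(5*t)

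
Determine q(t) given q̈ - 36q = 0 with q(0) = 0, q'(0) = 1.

q = -exp(-6*t)/12 + exp(6*t)/12

Characteristic equation r² - 36 = 0 factors as (r + 6)(r - 6) = 0, so r = -6, 6.
Hence q_h = C1*exp(-6*t) + C2*exp(6*t).
Apply the initial conditions: q(0) = C1 + C2 = 0 and q'(0) = -6*C1 + 6*C2 = 1. Solving gives C1 = -1/12, C2 = 1/12.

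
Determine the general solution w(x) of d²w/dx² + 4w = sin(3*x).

Characteristic equation r² + 4 = 0 has discriminant (0)² - 4·(4) = -16 < 0, so r = ± 2i.
Hence w_h = C1*cos(2*x) + C2*sin(2*x).
Try w_p = A*cos(3*x) + B*sin(3*x). Substituting and equating the coefficients of cos(3x) and sin(3x) gives A = 0, B = -1/5, so w_p = -sin(3*x)/5.

w = -sin(3*x)/5 + C1*cos(2*x) + C2*sin(2*x)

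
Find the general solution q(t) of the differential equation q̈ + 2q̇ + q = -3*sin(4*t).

q = 24*cos(4*t)/289 + 45*sin(4*t)/289 + C1*exp(-t) + C2*t*exp(-t)

Characteristic equation r² + 2r + 1 = 0 has discriminant (2)² - 4·(1) = 0, so r = -1 is a repeated root.
Hence q_h = (C1 + C2*t)*exp(-t).
Try q_p = A*cos(4*t) + B*sin(4*t). Substituting and equating the coefficients of cos(4t) and sin(4t) gives A = 24/289, B = 45/289, so q_p = 24*cos(4*t)/289 + 45*sin(4*t)/289.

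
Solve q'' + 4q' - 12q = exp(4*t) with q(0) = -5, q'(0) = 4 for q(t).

q = -139*exp(-6*t)/80 - 53*exp(2*t)/16 + exp(4*t)/20

Characteristic equation r² + 4r - 12 = 0 factors as (r - 2)(r + 6) = 0, so r = 2, -6.
Hence q_h = C1*exp(2*t) + C2*exp(-6*t).
Try q_p = A*exp(4*t). Substituting into the equation and dividing by exp(4*t) gives A = 1/20, so q_p = exp(4*t)/20.
General solution: q = exp(4*t)/20 + C1*exp(2*t) + C2*exp(-6*t).
Apply the initial conditions: q(0) = 1/20 + C1 + C2 = -5 and q'(0) = 1/5 - 6*C2 + 2*C1 = 4. Solving gives C1 = -53/16, C2 = -139/80.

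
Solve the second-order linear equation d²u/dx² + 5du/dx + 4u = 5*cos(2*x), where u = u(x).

Characteristic equation r² + 5r + 4 = 0 factors as (r + 1)(r + 4) = 0, so r = -1, -4.
Hence u_h = C1*exp(-x) + C2*exp(-4*x).
Try u_p = A*cos(2*x) + B*sin(2*x). Substituting and equating the coefficients of cos(2x) and sin(2x) gives A = 0, B = 1/2, so u_p = sin(2*x)/2.

u = sin(2*x)/2 + C1*exp(-x) + C2*exp(-4*x)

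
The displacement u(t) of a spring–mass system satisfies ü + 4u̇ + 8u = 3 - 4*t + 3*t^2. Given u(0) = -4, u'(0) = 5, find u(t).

u = 23/32 - 7*t/8 + 3*t**2/8 - 151*cos(2*t)*exp(-2*t)/32 - 57*exp(-2*t)*sin(2*t)/32

Characteristic equation r² + 4r + 8 = 0 has discriminant (4)² - 4·(8) = -16 < 0, so r = -2 ± 2i.
Hence u_h = C1*cos(2*t)*exp(-2*t) + C2*exp(-2*t)*sin(2*t).
For the particular solution try u_p = A0 + A1*t + A2*t^2. Substituting and matching coefficients of each power of t gives A0 = 23/32, A1 = -7/8, A2 = 3/8, so u_p = 23/32 - 7*t/8 + 3*t^2/8.
General solution: u = 23/32 - 7*t/8 + 3*t^2/8 + C1*cos(2*t)*exp(-2*t) + C2*exp(-2*t)*sin(2*t).
Apply the initial conditions: u(0) = 23/32 + C1 = -4 and u'(0) = -7/8 - 2*C1 + 2*C2 = 5. Solving gives C1 = -151/32, C2 = -57/32.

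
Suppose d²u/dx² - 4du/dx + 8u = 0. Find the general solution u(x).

Characteristic equation r² - 4r + 8 = 0 has discriminant (-4)² - 4·(8) = -16 < 0, so r = 2 ± 2i.
Hence u_h = C1*cos(2*x)*exp(2*x) + C2*exp(2*x)*sin(2*x).

u = C1*cos(2*x)*exp(2*x) + C2*exp(2*x)*sin(2*x)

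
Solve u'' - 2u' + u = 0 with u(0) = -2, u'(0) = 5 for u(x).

Characteristic equation r² - 2r + 1 = 0 has discriminant (-2)² - 4·(1) = 0, so r = 1 is a repeated root.
Hence u_h = (C1 + C2*x)*exp(x).
Apply the initial conditions: u(0) = C1 = -2 and u'(0) = C1 + C2 = 5. Solving gives C1 = -2, C2 = 7.

u = -2*exp(x) + 7*x*exp(x)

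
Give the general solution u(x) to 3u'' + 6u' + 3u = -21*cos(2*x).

Divide through by 3: u'' + 2u' + u = -7*cos(2*x).
Characteristic equation r² + 2r + 1 = 0 has discriminant (2)² - 4·(1) = 0, so r = -1 is a repeated root.
Hence u_h = (C1 + C2*x)*exp(-x).
Try u_p = A*cos(2*x) + B*sin(2*x). Substituting and equating the coefficients of cos(2x) and sin(2x) gives A = 21/25, B = -28/25, so u_p = -28*sin(2*x)/25 + 21*cos(2*x)/25.

u = -28*sin(2*x)/25 + 21*cos(2*x)/25 + C1*exp(-x) + C2*x*exp(-x)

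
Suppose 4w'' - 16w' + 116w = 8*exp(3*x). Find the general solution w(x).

w = exp(3*x)/13 + C1*cos(5*x)*exp(2*x) + C2*exp(2*x)*sin(5*x)

Divide through by 4: w'' - 4w' + 29w = 2*exp(3*x).
Characteristic equation r² - 4r + 29 = 0 has discriminant (-4)² - 4·(29) = -100 < 0, so r = 2 ± 5i.
Hence w_h = C1*cos(5*x)*exp(2*x) + C2*exp(2*x)*sin(5*x).
Try w_p = A*exp(3*x). Substituting into the equation and dividing by exp(3*x) gives A = 1/13, so w_p = exp(3*x)/13.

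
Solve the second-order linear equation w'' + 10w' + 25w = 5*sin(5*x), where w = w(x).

w = -cos(5*x)/10 + C1*exp(-5*x) + C2*x*exp(-5*x)

Characteristic equation r² + 10r + 25 = 0 has discriminant (10)² - 4·(25) = 0, so r = -5 is a repeated root.
Hence w_h = (C1 + C2*x)*exp(-5*x).
Try w_p = A*cos(5*x) + B*sin(5*x). Substituting and equating the coefficients of cos(5x) and sin(5x) gives A = -1/10, B = 0, so w_p = -cos(5*x)/10.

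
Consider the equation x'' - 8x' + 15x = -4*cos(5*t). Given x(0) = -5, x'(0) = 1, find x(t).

Characteristic equation r² - 8r + 15 = 0 factors as (r - 5)(r - 3) = 0, so r = 5, 3.
Hence x_h = C1*exp(5*t) + C2*exp(3*t).
Try x_p = A*cos(5*t) + B*sin(5*t). Substituting and equating the coefficients of cos(5t) and sin(5t) gives A = 2/85, B = 8/85, so x_p = 2*cos(5*t)/85 + 8*sin(5*t)/85.
General solution: x = 2*cos(5*t)/85 + 8*sin(5*t)/85 + C1*exp(5*t) + C2*exp(3*t).
Apply the initial conditions: x(0) = 2/85 + C1 + C2 = -5 and x'(0) = 8/17 + 3*C2 + 5*C1 = 1. Solving gives C1 = 39/5, C2 = -218/17.

x = -218*exp(3*t)/17 + 2*cos(5*t)/85 + 8*sin(5*t)/85 + 39*exp(5*t)/5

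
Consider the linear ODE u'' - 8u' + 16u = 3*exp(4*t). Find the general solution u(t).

u = C1*exp(4*t) + 3*t**2*exp(4*t)/2 + C2*t*exp(4*t)

Characteristic equation r² - 8r + 16 = 0 has discriminant (-8)² - 4·(16) = 0, so r = 4 is a repeated root.
Hence u_h = (C1 + C2*t)*exp(4*t).
Since exp(4*t) solves the homogeneous equation (r = 4 is a root of multiplicity 2), multiply the trial by t^2. Try u_p = A*t^2*exp(4*t). Substituting into the equation and dividing by exp(4*t) gives A = 3/2, so u_p = 3*t^2*exp(4*t)/2.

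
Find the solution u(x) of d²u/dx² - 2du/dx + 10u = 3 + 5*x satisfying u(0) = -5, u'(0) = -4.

Characteristic equation r² - 2r + 10 = 0 has discriminant (-2)² - 4·(10) = -36 < 0, so r = 1 ± 3i.
Hence u_h = C1*cos(3*x)*exp(x) + C2*exp(x)*sin(3*x).
For the particular solution try u_p = A0 + A1*x. Substituting and matching coefficients of each power of x gives A0 = 2/5, A1 = 1/2, so u_p = 2/5 + x/2.
General solution: u = 2/5 + x/2 + C1*cos(3*x)*exp(x) + C2*exp(x)*sin(3*x).
Apply the initial conditions: u(0) = 2/5 + C1 = -5 and u'(0) = 1/2 + C1 + 3*C2 = -4. Solving gives C1 = -27/5, C2 = 3/10.

u = 2/5 + x/2 - 27*cos(3*x)*exp(x)/5 + 3*exp(x)*sin(3*x)/10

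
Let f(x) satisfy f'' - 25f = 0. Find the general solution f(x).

Characteristic equation r² - 25 = 0 factors as (r - 5)(r + 5) = 0, so r = 5, -5.
Hence f_h = C1*exp(5*x) + C2*exp(-5*x).

f = C1*exp(5*x) + C2*exp(-5*x)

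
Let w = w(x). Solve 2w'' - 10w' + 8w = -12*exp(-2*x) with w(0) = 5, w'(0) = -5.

w = 9*exp(x) - 11*exp(4*x)/3 - exp(-2*x)/3

Divide through by 2: w'' - 5w' + 4w = -6*exp(-2*x).
Characteristic equation r² - 5r + 4 = 0 factors as (r - 4)(r - 1) = 0, so r = 4, 1.
Hence w_h = C1*exp(4*x) + C2*exp(x).
Try w_p = A*exp(-2*x). Substituting into the equation and dividing by exp(-2*x) gives A = -1/3, so w_p = -exp(-2*x)/3.
General solution: w = -exp(-2*x)/3 + C1*exp(4*x) + C2*exp(x).
Apply the initial conditions: w(0) = -1/3 + C1 + C2 = 5 and w'(0) = 2/3 + C2 + 4*C1 = -5. Solving gives C1 = -11/3, C2 = 9.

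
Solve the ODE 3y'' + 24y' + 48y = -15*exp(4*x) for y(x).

Divide through by 3: y'' + 8y' + 16y = -5*exp(4*x).
Characteristic equation r² + 8r + 16 = 0 has discriminant (8)² - 4·(16) = 0, so r = -4 is a repeated root.
Hence y_h = (C1 + C2*x)*exp(-4*x).
Try y_p = A*exp(4*x). Substituting into the equation and dividing by exp(4*x) gives A = -5/64, so y_p = -5*exp(4*x)/64.

y = -5*exp(4*x)/64 + C1*exp(-4*x) + C2*x*exp(-4*x)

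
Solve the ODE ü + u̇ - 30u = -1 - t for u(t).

u = 31/900 + t/30 + C1*exp(5*t) + C2*exp(-6*t)

Characteristic equation r² + r - 30 = 0 factors as (r - 5)(r + 6) = 0, so r = 5, -6.
Hence u_h = C1*exp(5*t) + C2*exp(-6*t).
For the particular solution try u_p = A0 + A1*t. Substituting and matching coefficients of each power of t gives A0 = 31/900, A1 = 1/30, so u_p = 31/900 + t/30.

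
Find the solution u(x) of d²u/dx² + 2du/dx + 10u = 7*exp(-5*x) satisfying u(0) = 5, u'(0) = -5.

Characteristic equation r² + 2r + 10 = 0 has discriminant (2)² - 4·(10) = -36 < 0, so r = -1 ± 3i.
Hence u_h = C1*cos(3*x)*exp(-x) + C2*exp(-x)*sin(3*x).
Try u_p = A*exp(-5*x). Substituting into the equation and dividing by exp(-5*x) gives A = 7/25, so u_p = 7*exp(-5*x)/25.
General solution: u = 7*exp(-5*x)/25 + C1*cos(3*x)*exp(-x) + C2*exp(-x)*sin(3*x).
Apply the initial conditions: u(0) = 7/25 + C1 = 5 and u'(0) = -7/5 - C1 + 3*C2 = -5. Solving gives C1 = 118/25, C2 = 28/75.

u = 7*exp(-5*x)/25 + 28*exp(-x)*sin(3*x)/75 + 118*cos(3*x)*exp(-x)/25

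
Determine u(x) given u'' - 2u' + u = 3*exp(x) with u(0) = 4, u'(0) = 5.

Characteristic equation r² - 2r + 1 = 0 has discriminant (-2)² - 4·(1) = 0, so r = 1 is a repeated root.
Hence u_h = (C1 + C2*x)*exp(x).
Since exp(x) solves the homogeneous equation (r = 1 is a root of multiplicity 2), multiply the trial by x^2. Try u_p = A*x^2*exp(x). Substituting into the equation and dividing by exp(x) gives A = 3/2, so u_p = 3*x^2*exp(x)/2.
General solution: u = C1*exp(x) + 3*x^2*exp(x)/2 + C2*x*exp(x).
Apply the initial conditions: u(0) = C1 = 4 and u'(0) = C1 + C2 = 5. Solving gives C1 = 4, C2 = 1.

u = 4*exp(x) + x*exp(x) + 3*x**2*exp(x)/2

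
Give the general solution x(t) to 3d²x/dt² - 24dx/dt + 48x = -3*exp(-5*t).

Divide through by 3: x'' - 8x' + 16x = -exp(-5*t).
Characteristic equation r² - 8r + 16 = 0 has discriminant (-8)² - 4·(16) = 0, so r = 4 is a repeated root.
Hence x_h = (C1 + C2*t)*exp(4*t).
Try x_p = A*exp(-5*t). Substituting into the equation and dividing by exp(-5*t) gives A = -1/81, so x_p = -exp(-5*t)/81.

x = -exp(-5*t)/81 + C1*exp(4*t) + C2*t*exp(4*t)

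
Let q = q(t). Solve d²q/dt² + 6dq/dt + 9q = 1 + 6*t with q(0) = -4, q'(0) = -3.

q = -1/3 - 11*exp(-3*t)/3 + 2*t/3 - 44*t*exp(-3*t)/3

Characteristic equation r² + 6r + 9 = 0 has discriminant (6)² - 4·(9) = 0, so r = -3 is a repeated root.
Hence q_h = (C1 + C2*t)*exp(-3*t).
For the particular solution try q_p = A0 + A1*t. Substituting and matching coefficients of each power of t gives A0 = -1/3, A1 = 2/3, so q_p = -1/3 + 2*t/3.
General solution: q = -1/3 + 2*t/3 + C1*exp(-3*t) + C2*t*exp(-3*t).
Apply the initial conditions: q(0) = -1/3 + C1 = -4 and q'(0) = 2/3 + C2 - 3*C1 = -3. Solving gives C1 = -11/3, C2 = -44/3.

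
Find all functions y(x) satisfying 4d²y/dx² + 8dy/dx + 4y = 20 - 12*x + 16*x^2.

Divide through by 4: y'' + 2y' + y = 5 - 3*x + 4*x^2.
Characteristic equation r² + 2r + 1 = 0 has discriminant (2)² - 4·(1) = 0, so r = -1 is a repeated root.
Hence y_h = (C1 + C2*x)*exp(-x).
For the particular solution try y_p = A0 + A1*x + A2*x^2. Substituting and matching coefficients of each power of x gives A0 = 35, A1 = -19, A2 = 4, so y_p = 35 - 19*x + 4*x^2.

y = 35 - 19*x + 4*x**2 + C1*exp(-x) + C2*x*exp(-x)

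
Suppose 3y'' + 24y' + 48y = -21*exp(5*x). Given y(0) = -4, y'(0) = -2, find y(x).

y = -317*exp(-4*x)/81 - 7*exp(5*x)/81 - 155*x*exp(-4*x)/9

Divide through by 3: y'' + 8y' + 16y = -7*exp(5*x).
Characteristic equation r² + 8r + 16 = 0 has discriminant (8)² - 4·(16) = 0, so r = -4 is a repeated root.
Hence y_h = (C1 + C2*x)*exp(-4*x).
Try y_p = A*exp(5*x). Substituting into the equation and dividing by exp(5*x) gives A = -7/81, so y_p = -7*exp(5*x)/81.
General solution: y = -7*exp(5*x)/81 + C1*exp(-4*x) + C2*x*exp(-4*x).
Apply the initial conditions: y(0) = -7/81 + C1 = -4 and y'(0) = -35/81 + C2 - 4*C1 = -2. Solving gives C1 = -317/81, C2 = -155/9.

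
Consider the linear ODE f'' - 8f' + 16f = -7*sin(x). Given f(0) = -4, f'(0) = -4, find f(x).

f = -1100*exp(4*x)/289 - 105*sin(x)/289 - 56*cos(x)/289 + 197*x*exp(4*x)/17

Characteristic equation r² - 8r + 16 = 0 has discriminant (-8)² - 4·(16) = 0, so r = 4 is a repeated root.
Hence f_h = (C1 + C2*x)*exp(4*x).
Try f_p = A*cos(x) + B*sin(x). Substituting and equating the coefficients of cos(x) and sin(x) gives A = -56/289, B = -105/289, so f_p = -105*sin(x)/289 - 56*cos(x)/289.
General solution: f = -105*sin(x)/289 - 56*cos(x)/289 + C1*exp(4*x) + C2*x*exp(4*x).
Apply the initial conditions: f(0) = -56/289 + C1 = -4 and f'(0) = -105/289 + C2 + 4*C1 = -4. Solving gives C1 = -1100/289, C2 = 197/17.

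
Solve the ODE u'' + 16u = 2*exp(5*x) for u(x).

u = 2*exp(5*x)/41 + C1*cos(4*x) + C2*sin(4*x)

Characteristic equation r² + 16 = 0 has discriminant (0)² - 4·(16) = -64 < 0, so r = ± 4i.
Hence u_h = C1*cos(4*x) + C2*sin(4*x).
Try u_p = A*exp(5*x). Substituting into the equation and dividing by exp(5*x) gives A = 2/41, so u_p = 2*exp(5*x)/41.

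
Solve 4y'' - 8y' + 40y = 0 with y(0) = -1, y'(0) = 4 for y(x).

y = -cos(3*x)*exp(x) + 5*exp(x)*sin(3*x)/3

Divide through by 4: y'' - 2y' + 10y = 0.
Characteristic equation r² - 2r + 10 = 0 has discriminant (-2)² - 4·(10) = -36 < 0, so r = 1 ± 3i.
Hence y_h = C1*cos(3*x)*exp(x) + C2*exp(x)*sin(3*x).
Apply the initial conditions: y(0) = C1 = -1 and y'(0) = C1 + 3*C2 = 4. Solving gives C1 = -1, C2 = 5/3.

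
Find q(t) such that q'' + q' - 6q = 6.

Characteristic equation r² + r - 6 = 0 factors as (r - 2)(r + 3) = 0, so r = 2, -3.
Hence q_h = C1*exp(2*t) + C2*exp(-3*t).
For the particular solution try q_p = A0. Substituting and matching coefficients of each power of t gives A0 = -1, so q_p = -1.

q = -1 + C1*exp(2*t) + C2*exp(-3*t)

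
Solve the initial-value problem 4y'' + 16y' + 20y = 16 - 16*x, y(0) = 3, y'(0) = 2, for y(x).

y = 36/25 - 4*x/5 + 39*cos(x)*exp(-2*x)/25 + 148*exp(-2*x)*sin(x)/25

Divide through by 4: y'' + 4y' + 5y = 4 - 4*x.
Characteristic equation r² + 4r + 5 = 0 has discriminant (4)² - 4·(5) = -4 < 0, so r = -2 ± i.
Hence y_h = C1*cos(x)*exp(-2*x) + C2*exp(-2*x)*sin(x).
For the particular solution try y_p = A0 + A1*x. Substituting and matching coefficients of each power of x gives A0 = 36/25, A1 = -4/5, so y_p = 36/25 - 4*x/5.
General solution: y = 36/25 - 4*x/5 + C1*cos(x)*exp(-2*x) + C2*exp(-2*x)*sin(x).
Apply the initial conditions: y(0) = 36/25 + C1 = 3 and y'(0) = -4/5 + C2 - 2*C1 = 2. Solving gives C1 = 39/25, C2 = 148/25.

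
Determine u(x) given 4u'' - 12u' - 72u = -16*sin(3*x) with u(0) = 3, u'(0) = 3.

Divide through by 4: u'' - 3u' - 18u = -4*sin(3*x).
Characteristic equation r² - 3r - 18 = 0 factors as (r - 6)(r + 3) = 0, so r = 6, -3.
Hence u_h = C1*exp(6*x) + C2*exp(-3*x).
Try u_p = A*cos(3*x) + B*sin(3*x). Substituting and equating the coefficients of cos(3x) and sin(3x) gives A = -2/45, B = 2/15, so u_p = -2*cos(3*x)/45 + 2*sin(3*x)/15.
General solution: u = -2*cos(3*x)/45 + 2*sin(3*x)/15 + C1*exp(6*x) + C2*exp(-3*x).
Apply the initial conditions: u(0) = -2/45 + C1 + C2 = 3 and u'(0) = 2/5 - 3*C2 + 6*C1 = 3. Solving gives C1 = 176/135, C2 = 47/27.

u = -2*cos(3*x)/45 + 2*sin(3*x)/15 + 47*exp(-3*x)/27 + 176*exp(6*x)/135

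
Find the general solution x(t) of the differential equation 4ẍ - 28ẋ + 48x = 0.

Divide through by 4: x'' - 7x' + 12x = 0.
Characteristic equation r² - 7r + 12 = 0 factors as (r - 4)(r - 3) = 0, so r = 4, 3.
Hence x_h = C1*exp(4*t) + C2*exp(3*t).

x = C1*exp(4*t) + C2*exp(3*t)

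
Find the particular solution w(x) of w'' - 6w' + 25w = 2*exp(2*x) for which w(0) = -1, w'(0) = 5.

Characteristic equation r² - 6r + 25 = 0 has discriminant (-6)² - 4·(25) = -64 < 0, so r = 3 ± 4i.
Hence w_h = C1*cos(4*x)*exp(3*x) + C2*exp(3*x)*sin(4*x).
Try w_p = A*exp(2*x). Substituting into the equation and dividing by exp(2*x) gives A = 2/17, so w_p = 2*exp(2*x)/17.
General solution: w = 2*exp(2*x)/17 + C1*cos(4*x)*exp(3*x) + C2*exp(3*x)*sin(4*x).
Apply the initial conditions: w(0) = 2/17 + C1 = -1 and w'(0) = 4/17 + 3*C1 + 4*C2 = 5. Solving gives C1 = -19/17, C2 = 69/34.

w = 2*exp(2*x)/17 - 19*cos(4*x)*exp(3*x)/17 + 69*exp(3*x)*sin(4*x)/34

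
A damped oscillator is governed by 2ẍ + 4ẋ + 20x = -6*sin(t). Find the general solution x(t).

x = -27*sin(t)/85 + 6*cos(t)/85 + C1*cos(3*t)*exp(-t) + C2*exp(-t)*sin(3*t)

Divide through by 2: x'' + 2x' + 10x = -3*sin(t).
Characteristic equation r² + 2r + 10 = 0 has discriminant (2)² - 4·(10) = -36 < 0, so r = -1 ± 3i.
Hence x_h = C1*cos(3*t)*exp(-t) + C2*exp(-t)*sin(3*t).
Try x_p = A*cos(t) + B*sin(t). Substituting and equating the coefficients of cos(t) and sin(t) gives A = 6/85, B = -27/85, so x_p = -27*sin(t)/85 + 6*cos(t)/85.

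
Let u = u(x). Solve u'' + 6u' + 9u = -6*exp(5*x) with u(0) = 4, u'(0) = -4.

u = -3*exp(5*x)/32 + 131*exp(-3*x)/32 + 35*x*exp(-3*x)/4

Characteristic equation r² + 6r + 9 = 0 has discriminant (6)² - 4·(9) = 0, so r = -3 is a repeated root.
Hence u_h = (C1 + C2*x)*exp(-3*x).
Try u_p = A*exp(5*x). Substituting into the equation and dividing by exp(5*x) gives A = -3/32, so u_p = -3*exp(5*x)/32.
General solution: u = -3*exp(5*x)/32 + C1*exp(-3*x) + C2*x*exp(-3*x).
Apply the initial conditions: u(0) = -3/32 + C1 = 4 and u'(0) = -15/32 + C2 - 3*C1 = -4. Solving gives C1 = 131/32, C2 = 35/4.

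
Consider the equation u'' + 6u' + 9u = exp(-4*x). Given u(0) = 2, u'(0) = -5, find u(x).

u = 2*x*exp(-3*x) + exp(-4*x) + exp(-3*x)

Characteristic equation r² + 6r + 9 = 0 has discriminant (6)² - 4·(9) = 0, so r = -3 is a repeated root.
Hence u_h = (C1 + C2*x)*exp(-3*x).
Try u_p = A*exp(-4*x). Substituting into the equation and dividing by exp(-4*x) gives A = 1, so u_p = exp(-4*x).
General solution: u = C1*exp(-3*x) + C2*x*exp(-3*x) + exp(-4*x).
Apply the initial conditions: u(0) = 1 + C1 = 2 and u'(0) = -4 + C2 - 3*C1 = -5. Solving gives C1 = 1, C2 = 2.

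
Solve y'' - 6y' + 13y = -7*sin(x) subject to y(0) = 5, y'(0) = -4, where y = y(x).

y = -7*sin(x)/15 - 7*cos(x)/30 - 577*exp(3*x)*sin(2*x)/60 + 157*cos(2*x)*exp(3*x)/30

Characteristic equation r² - 6r + 13 = 0 has discriminant (-6)² - 4·(13) = -16 < 0, so r = 3 ± 2i.
Hence y_h = C1*cos(2*x)*exp(3*x) + C2*exp(3*x)*sin(2*x).
Try y_p = A*cos(x) + B*sin(x). Substituting and equating the coefficients of cos(x) and sin(x) gives A = -7/30, B = -7/15, so y_p = -7*sin(x)/15 - 7*cos(x)/30.
General solution: y = -7*sin(x)/15 - 7*cos(x)/30 + C1*cos(2*x)*exp(3*x) + C2*exp(3*x)*sin(2*x).
Apply the initial conditions: y(0) = -7/30 + C1 = 5 and y'(0) = -7/15 + 2*C2 + 3*C1 = -4. Solving gives C1 = 157/30, C2 = -577/60.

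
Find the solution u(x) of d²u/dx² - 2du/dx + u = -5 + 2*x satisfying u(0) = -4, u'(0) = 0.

Characteristic equation r² - 2r + 1 = 0 has discriminant (-2)² - 4·(1) = 0, so r = 1 is a repeated root.
Hence u_h = (C1 + C2*x)*exp(x).
For the particular solution try u_p = A0 + A1*x. Substituting and matching coefficients of each power of x gives A0 = -1, A1 = 2, so u_p = -1 + 2*x.
General solution: u = -1 + 2*x + C1*exp(x) + C2*x*exp(x).
Apply the initial conditions: u(0) = -1 + C1 = -4 and u'(0) = 2 + C1 + C2 = 0. Solving gives C1 = -3, C2 = 1.

u = -1 - 3*exp(x) + 2*x + x*exp(x)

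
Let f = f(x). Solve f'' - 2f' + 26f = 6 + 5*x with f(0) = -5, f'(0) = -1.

f = 83/338 + 5*x/26 - 1773*cos(5*x)*exp(x)/338 + 137*exp(x)*sin(5*x)/169

Characteristic equation r² - 2r + 26 = 0 has discriminant (-2)² - 4·(26) = -100 < 0, so r = 1 ± 5i.
Hence f_h = C1*cos(5*x)*exp(x) + C2*exp(x)*sin(5*x).
For the particular solution try f_p = A0 + A1*x. Substituting and matching coefficients of each power of x gives A0 = 83/338, A1 = 5/26, so f_p = 83/338 + 5*x/26.
General solution: f = 83/338 + 5*x/26 + C1*cos(5*x)*exp(x) + C2*exp(x)*sin(5*x).
Apply the initial conditions: f(0) = 83/338 + C1 = -5 and f'(0) = 5/26 + C1 + 5*C2 = -1. Solving gives C1 = -1773/338, C2 = 137/169.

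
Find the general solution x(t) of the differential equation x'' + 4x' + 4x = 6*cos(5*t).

Characteristic equation r² + 4r + 4 = 0 has discriminant (4)² - 4·(4) = 0, so r = -2 is a repeated root.
Hence x_h = (C1 + C2*t)*exp(-2*t).
Try x_p = A*cos(5*t) + B*sin(5*t). Substituting and equating the coefficients of cos(5t) and sin(5t) gives A = -126/841, B = 120/841, so x_p = -126*cos(5*t)/841 + 120*sin(5*t)/841.

x = -126*cos(5*t)/841 + 120*sin(5*t)/841 + C1*exp(-2*t) + C2*t*exp(-2*t)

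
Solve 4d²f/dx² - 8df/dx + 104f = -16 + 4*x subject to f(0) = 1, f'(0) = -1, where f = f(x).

Divide through by 4: f'' - 2f' + 26f = -4 + x.
Characteristic equation r² - 2r + 26 = 0 has discriminant (-2)² - 4·(26) = -100 < 0, so r = 1 ± 5i.
Hence f_h = C1*cos(5*x)*exp(x) + C2*exp(x)*sin(5*x).
For the particular solution try f_p = A0 + A1*x. Substituting and matching coefficients of each power of x gives A0 = -51/338, A1 = 1/26, so f_p = -51/338 + x/26.
General solution: f = -51/338 + x/26 + C1*cos(5*x)*exp(x) + C2*exp(x)*sin(5*x).
Apply the initial conditions: f(0) = -51/338 + C1 = 1 and f'(0) = 1/26 + C1 + 5*C2 = -1. Solving gives C1 = 389/338, C2 = -74/169.

f = -51/338 + x/26 - 74*exp(x)*sin(5*x)/169 + 389*cos(5*x)*exp(x)/338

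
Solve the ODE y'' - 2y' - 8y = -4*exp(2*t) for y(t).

y = exp(2*t)/2 + C1*exp(-2*t) + C2*exp(4*t)

Characteristic equation r² - 2r - 8 = 0 factors as (r + 2)(r - 4) = 0, so r = -2, 4.
Hence y_h = C1*exp(-2*t) + C2*exp(4*t).
Try y_p = A*exp(2*t). Substituting into the equation and dividing by exp(2*t) gives A = 1/2, so y_p = exp(2*t)/2.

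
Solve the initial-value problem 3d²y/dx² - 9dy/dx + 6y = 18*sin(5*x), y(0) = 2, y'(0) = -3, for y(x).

y = -115*exp(2*x)/29 - 69*sin(5*x)/377 + 45*cos(5*x)/377 + 76*exp(x)/13

Divide through by 3: y'' - 3y' + 2y = 6*sin(5*x).
Characteristic equation r² - 3r + 2 = 0 factors as (r - 1)(r - 2) = 0, so r = 1, 2.
Hence y_h = C1*exp(x) + C2*exp(2*x).
Try y_p = A*cos(5*x) + B*sin(5*x). Substituting and equating the coefficients of cos(5x) and sin(5x) gives A = 45/377, B = -69/377, so y_p = -69*sin(5*x)/377 + 45*cos(5*x)/377.
General solution: y = -69*sin(5*x)/377 + 45*cos(5*x)/377 + C1*exp(x) + C2*exp(2*x).
Apply the initial conditions: y(0) = 45/377 + C1 + C2 = 2 and y'(0) = -345/377 + C1 + 2*C2 = -3. Solving gives C1 = 76/13, C2 = -115/29.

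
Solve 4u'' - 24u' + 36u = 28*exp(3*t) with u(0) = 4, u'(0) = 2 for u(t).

u = 4*exp(3*t) - 10*t*exp(3*t) + 7*t**2*exp(3*t)/2

Divide through by 4: u'' - 6u' + 9u = 7*exp(3*t).
Characteristic equation r² - 6r + 9 = 0 has discriminant (-6)² - 4·(9) = 0, so r = 3 is a repeated root.
Hence u_h = (C1 + C2*t)*exp(3*t).
Since exp(3*t) solves the homogeneous equation (r = 3 is a root of multiplicity 2), multiply the trial by t^2. Try u_p = A*t^2*exp(3*t). Substituting into the equation and dividing by exp(3*t) gives A = 7/2, so u_p = 7*t^2*exp(3*t)/2.
General solution: u = C1*exp(3*t) + 7*t^2*exp(3*t)/2 + C2*t*exp(3*t).
Apply the initial conditions: u(0) = C1 = 4 and u'(0) = C2 + 3*C1 = 2. Solving gives C1 = 4, C2 = -10.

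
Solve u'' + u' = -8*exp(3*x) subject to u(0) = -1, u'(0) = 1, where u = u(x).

u = 8/3 - 3*exp(-x) - 2*exp(3*x)/3

Characteristic equation r² + r = 0 factors as (r + 1)r = 0, so r = -1, 0.
Hence u_h = C1*exp(-x) + C2.
Try u_p = A*exp(3*x). Substituting into the equation and dividing by exp(3*x) gives A = -2/3, so u_p = -2*exp(3*x)/3.
General solution: u = C2 - 2*exp(3*x)/3 + C1*exp(-x).
Apply the initial conditions: u(0) = -2/3 + C1 + C2 = -1 and u'(0) = -2 - C1 = 1. Solving gives C1 = -3, C2 = 8/3.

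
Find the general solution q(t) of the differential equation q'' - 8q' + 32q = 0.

q = C1*cos(4*t)*exp(4*t) + C2*exp(4*t)*sin(4*t)

Characteristic equation r² - 8r + 32 = 0 has discriminant (-8)² - 4·(32) = -64 < 0, so r = 4 ± 4i.
Hence q_h = C1*cos(4*t)*exp(4*t) + C2*exp(4*t)*sin(4*t).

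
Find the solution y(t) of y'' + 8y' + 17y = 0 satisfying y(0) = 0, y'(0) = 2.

Characteristic equation r² + 8r + 17 = 0 has discriminant (8)² - 4·(17) = -4 < 0, so r = -4 ± i.
Hence y_h = C1*cos(t)*exp(-4*t) + C2*exp(-4*t)*sin(t).
Apply the initial conditions: y(0) = C1 = 0 and y'(0) = C2 - 4*C1 = 2. Solving gives C1 = 0, C2 = 2.

y = 2*exp(-4*t)*sin(t)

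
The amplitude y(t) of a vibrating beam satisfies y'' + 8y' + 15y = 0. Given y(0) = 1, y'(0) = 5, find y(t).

y = -4*exp(-5*t) + 5*exp(-3*t)

Characteristic equation r² + 8r + 15 = 0 factors as (r + 5)(r + 3) = 0, so r = -5, -3.
Hence y_h = C1*exp(-5*t) + C2*exp(-3*t).
Apply the initial conditions: y(0) = C1 + C2 = 1 and y'(0) = -5*C1 - 3*C2 = 5. Solving gives C1 = -4, C2 = 5.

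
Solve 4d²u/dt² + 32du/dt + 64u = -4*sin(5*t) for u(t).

Divide through by 4: u'' + 8u' + 16u = -sin(5*t).
Characteristic equation r² + 8r + 16 = 0 has discriminant (8)² - 4·(16) = 0, so r = -4 is a repeated root.
Hence u_h = (C1 + C2*t)*exp(-4*t).
Try u_p = A*cos(5*t) + B*sin(5*t). Substituting and equating the coefficients of cos(5t) and sin(5t) gives A = 40/1681, B = 9/1681, so u_p = 9*sin(5*t)/1681 + 40*cos(5*t)/1681.

u = 9*sin(5*t)/1681 + 40*cos(5*t)/1681 + C1*exp(-4*t) + C2*t*exp(-4*t)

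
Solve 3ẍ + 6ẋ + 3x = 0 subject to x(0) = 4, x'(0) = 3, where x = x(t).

Divide through by 3: x'' + 2x' + x = 0.
Characteristic equation r² + 2r + 1 = 0 has discriminant (2)² - 4·(1) = 0, so r = -1 is a repeated root.
Hence x_h = (C1 + C2*t)*exp(-t).
Apply the initial conditions: x(0) = C1 = 4 and x'(0) = C2 - C1 = 3. Solving gives C1 = 4, C2 = 7.

x = 4*exp(-t) + 7*t*exp(-t)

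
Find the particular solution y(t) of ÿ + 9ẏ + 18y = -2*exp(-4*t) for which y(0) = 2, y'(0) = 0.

y = -7*exp(-6*t)/3 + 10*exp(-3*t)/3 + exp(-4*t)

Characteristic equation r² + 9r + 18 = 0 factors as (r + 3)(r + 6) = 0, so r = -3, -6.
Hence y_h = C1*exp(-3*t) + C2*exp(-6*t).
Try y_p = A*exp(-4*t). Substituting into the equation and dividing by exp(-4*t) gives A = 1, so y_p = exp(-4*t).
General solution: y = C1*exp(-3*t) + C2*exp(-6*t) + exp(-4*t).
Apply the initial conditions: y(0) = 1 + C1 + C2 = 2 and y'(0) = -4 - 6*C2 - 3*C1 = 0. Solving gives C1 = 10/3, C2 = -7/3.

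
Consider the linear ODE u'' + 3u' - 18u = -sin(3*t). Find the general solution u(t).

u = sin(3*t)/30 + cos(3*t)/90 + C1*exp(3*t) + C2*exp(-6*t)

Characteristic equation r² + 3r - 18 = 0 factors as (r - 3)(r + 6) = 0, so r = 3, -6.
Hence u_h = C1*exp(3*t) + C2*exp(-6*t).
Try u_p = A*cos(3*t) + B*sin(3*t). Substituting and equating the coefficients of cos(3t) and sin(3t) gives A = 1/90, B = 1/30, so u_p = sin(3*t)/30 + cos(3*t)/90.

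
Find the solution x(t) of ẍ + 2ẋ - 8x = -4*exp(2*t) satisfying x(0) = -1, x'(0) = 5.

x = -23*exp(-4*t)/18 + 5*exp(2*t)/18 - 2*t*exp(2*t)/3

Characteristic equation r² + 2r - 8 = 0 factors as (r - 2)(r + 4) = 0, so r = 2, -4.
Hence x_h = C1*exp(2*t) + C2*exp(-4*t).
Since exp(2*t) solves the homogeneous equation (r = 2 is a root of multiplicity 1), multiply the trial by t. Try x_p = A*t*exp(2*t). Substituting into the equation and dividing by exp(2*t) gives A = -2/3, so x_p = -2*t*exp(2*t)/3.
General solution: x = C1*exp(2*t) + C2*exp(-4*t) - 2*t*exp(2*t)/3.
Apply the initial conditions: x(0) = C1 + C2 = -1 and x'(0) = -2/3 - 4*C2 + 2*C1 = 5. Solving gives C1 = 5/18, C2 = -23/18.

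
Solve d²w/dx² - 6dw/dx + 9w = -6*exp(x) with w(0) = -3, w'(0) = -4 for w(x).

w = -3*exp(x)/2 - 3*exp(3*x)/2 + 2*x*exp(3*x)

Characteristic equation r² - 6r + 9 = 0 has discriminant (-6)² - 4·(9) = 0, so r = 3 is a repeated root.
Hence w_h = (C1 + C2*x)*exp(3*x).
Try w_p = A*exp(x). Substituting into the equation and dividing by exp(x) gives A = -3/2, so w_p = -3*exp(x)/2.
General solution: w = -3*exp(x)/2 + C1*exp(3*x) + C2*x*exp(3*x).
Apply the initial conditions: w(0) = -3/2 + C1 = -3 and w'(0) = -3/2 + C2 + 3*C1 = -4. Solving gives C1 = -3/2, C2 = 2.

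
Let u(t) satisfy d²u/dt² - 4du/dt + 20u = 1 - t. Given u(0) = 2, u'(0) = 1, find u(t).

u = 1/25 - t/20 - 287*exp(2*t)*sin(4*t)/400 + 49*cos(4*t)*exp(2*t)/25

Characteristic equation r² - 4r + 20 = 0 has discriminant (-4)² - 4·(20) = -64 < 0, so r = 2 ± 4i.
Hence u_h = C1*cos(4*t)*exp(2*t) + C2*exp(2*t)*sin(4*t).
For the particular solution try u_p = A0 + A1*t. Substituting and matching coefficients of each power of t gives A0 = 1/25, A1 = -1/20, so u_p = 1/25 - t/20.
General solution: u = 1/25 - t/20 + C1*cos(4*t)*exp(2*t) + C2*exp(2*t)*sin(4*t).
Apply the initial conditions: u(0) = 1/25 + C1 = 2 and u'(0) = -1/20 + 2*C1 + 4*C2 = 1. Solving gives C1 = 49/25, C2 = -287/400.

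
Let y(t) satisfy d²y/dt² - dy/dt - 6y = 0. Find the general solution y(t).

Characteristic equation r² - r - 6 = 0 factors as (r - 3)(r + 2) = 0, so r = 3, -2.
Hence y_h = C1*exp(3*t) + C2*exp(-2*t).

y = C1*exp(3*t) + C2*exp(-2*t)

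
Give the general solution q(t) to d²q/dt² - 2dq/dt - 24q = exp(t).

Characteristic equation r² - 2r - 24 = 0 factors as (r + 4)(r - 6) = 0, so r = -4, 6.
Hence q_h = C1*exp(-4*t) + C2*exp(6*t).
Try q_p = A*exp(t). Substituting into the equation and dividing by exp(t) gives A = -1/25, so q_p = -exp(t)/25.

q = -exp(t)/25 + C1*exp(-4*t) + C2*exp(6*t)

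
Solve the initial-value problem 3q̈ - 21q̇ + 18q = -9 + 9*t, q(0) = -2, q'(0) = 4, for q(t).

Divide through by 3: q'' - 7q' + 6q = -3 + 3*t.
Characteristic equation r² - 7r + 6 = 0 factors as (r - 1)(r - 6) = 0, so r = 1, 6.
Hence q_h = C1*exp(t) + C2*exp(6*t).
For the particular solution try q_p = A0 + A1*t. Substituting and matching coefficients of each power of t gives A0 = 1/12, A1 = 1/2, so q_p = 1/12 + t/2.
General solution: q = 1/12 + t/2 + C1*exp(t) + C2*exp(6*t).
Apply the initial conditions: q(0) = 1/12 + C1 + C2 = -2 and q'(0) = 1/2 + C1 + 6*C2 = 4. Solving gives C1 = -16/5, C2 = 67/60.

q = 1/12 + t/2 - 16*exp(t)/5 + 67*exp(6*t)/60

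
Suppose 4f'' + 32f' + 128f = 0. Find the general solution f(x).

f = C1*cos(4*x)*exp(-4*x) + C2*exp(-4*x)*sin(4*x)

Divide through by 4: f'' + 8f' + 32f = 0.
Characteristic equation r² + 8r + 32 = 0 has discriminant (8)² - 4·(32) = -64 < 0, so r = -4 ± 4i.
Hence f_h = C1*cos(4*x)*exp(-4*x) + C2*exp(-4*x)*sin(4*x).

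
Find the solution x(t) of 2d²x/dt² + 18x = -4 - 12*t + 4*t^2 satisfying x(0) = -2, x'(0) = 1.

Divide through by 2: x'' + 9x = -2 - 6*t + 2*t^2.
Characteristic equation r² + 9 = 0 has discriminant (0)² - 4·(9) = -36 < 0, so r = ± 3i.
Hence x_h = C1*cos(3*t) + C2*sin(3*t).
For the particular solution try x_p = A0 + A1*t + A2*t^2. Substituting and matching coefficients of each power of t gives A0 = -22/81, A1 = -2/3, A2 = 2/9, so x_p = -22/81 - 2*t/3 + 2*t^2/9.
General solution: x = -22/81 - 2*t/3 + 2*t^2/9 + C1*cos(3*t) + C2*sin(3*t).
Apply the initial conditions: x(0) = -22/81 + C1 = -2 and x'(0) = -2/3 + 3*C2 = 1. Solving gives C1 = -140/81, C2 = 5/9.

x = -22/81 - 140*cos(3*t)/81 - 2*t/3 + 2*t**2/9 + 5*sin(3*t)/9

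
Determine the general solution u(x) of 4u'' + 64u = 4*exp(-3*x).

u = exp(-3*x)/25 + C1*cos(4*x) + C2*sin(4*x)

Divide through by 4: u'' + 16u = exp(-3*x).
Characteristic equation r² + 16 = 0 has discriminant (0)² - 4·(16) = -64 < 0, so r = ± 4i.
Hence u_h = C1*cos(4*x) + C2*sin(4*x).
Try u_p = A*exp(-3*x). Substituting into the equation and dividing by exp(-3*x) gives A = 1/25, so u_p = exp(-3*x)/25.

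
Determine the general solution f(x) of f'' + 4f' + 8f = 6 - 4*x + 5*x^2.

f = 37/32 - 9*x/8 + 5*x**2/8 + C1*cos(2*x)*exp(-2*x) + C2*exp(-2*x)*sin(2*x)

Characteristic equation r² + 4r + 8 = 0 has discriminant (4)² - 4·(8) = -16 < 0, so r = -2 ± 2i.
Hence f_h = C1*cos(2*x)*exp(-2*x) + C2*exp(-2*x)*sin(2*x).
For the particular solution try f_p = A0 + A1*x + A2*x^2. Substituting and matching coefficients of each power of x gives A0 = 37/32, A1 = -9/8, A2 = 5/8, so f_p = 37/32 - 9*x/8 + 5*x^2/8.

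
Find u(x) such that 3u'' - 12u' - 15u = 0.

u = C1*exp(-x) + C2*exp(5*x)

Divide through by 3: u'' - 4u' - 5u = 0.
Characteristic equation r² - 4r - 5 = 0 factors as (r + 1)(r - 5) = 0, so r = -1, 5.
Hence u_h = C1*exp(-x) + C2*exp(5*x).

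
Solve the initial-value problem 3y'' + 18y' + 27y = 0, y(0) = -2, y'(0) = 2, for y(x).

y = -2*exp(-3*x) - 4*x*exp(-3*x)

Divide through by 3: y'' + 6y' + 9y = 0.
Characteristic equation r² + 6r + 9 = 0 has discriminant (6)² - 4·(9) = 0, so r = -3 is a repeated root.
Hence y_h = (C1 + C2*x)*exp(-3*x).
Apply the initial conditions: y(0) = C1 = -2 and y'(0) = C2 - 3*C1 = 2. Solving gives C1 = -2, C2 = -4.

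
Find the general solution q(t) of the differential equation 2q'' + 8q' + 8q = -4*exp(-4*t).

q = -exp(-4*t)/2 + C1*exp(-2*t) + C2*t*exp(-2*t)

Divide through by 2: q'' + 4q' + 4q = -2*exp(-4*t).
Characteristic equation r² + 4r + 4 = 0 has discriminant (4)² - 4·(4) = 0, so r = -2 is a repeated root.
Hence q_h = (C1 + C2*t)*exp(-2*t).
Try q_p = A*exp(-4*t). Substituting into the equation and dividing by exp(-4*t) gives A = -1/2, so q_p = -exp(-4*t)/2.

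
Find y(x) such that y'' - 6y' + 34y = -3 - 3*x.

Characteristic equation r² - 6r + 34 = 0 has discriminant (-6)² - 4·(34) = -100 < 0, so r = 3 ± 5i.
Hence y_h = C1*cos(5*x)*exp(3*x) + C2*exp(3*x)*sin(5*x).
For the particular solution try y_p = A0 + A1*x. Substituting and matching coefficients of each power of x gives A0 = -30/289, A1 = -3/34, so y_p = -30/289 - 3*x/34.

y = -30/289 - 3*x/34 + C1*cos(5*x)*exp(3*x) + C2*exp(3*x)*sin(5*x)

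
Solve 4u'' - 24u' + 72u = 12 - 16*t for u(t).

Divide through by 4: u'' - 6u' + 18u = 3 - 4*t.
Characteristic equation r² - 6r + 18 = 0 has discriminant (-6)² - 4·(18) = -36 < 0, so r = 3 ± 3i.
Hence u_h = C1*cos(3*t)*exp(3*t) + C2*exp(3*t)*sin(3*t).
For the particular solution try u_p = A0 + A1*t. Substituting and matching coefficients of each power of t gives A0 = 5/54, A1 = -2/9, so u_p = 5/54 - 2*t/9.

u = 5/54 - 2*t/9 + C1*cos(3*t)*exp(3*t) + C2*exp(3*t)*sin(3*t)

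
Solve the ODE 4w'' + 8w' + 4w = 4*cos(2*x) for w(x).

Divide through by 4: w'' + 2w' + w = cos(2*x).
Characteristic equation r² + 2r + 1 = 0 has discriminant (2)² - 4·(1) = 0, so r = -1 is a repeated root.
Hence w_h = (C1 + C2*x)*exp(-x).
Try w_p = A*cos(2*x) + B*sin(2*x). Substituting and equating the coefficients of cos(2x) and sin(2x) gives A = -3/25, B = 4/25, so w_p = -3*cos(2*x)/25 + 4*sin(2*x)/25.

w = -3*cos(2*x)/25 + 4*sin(2*x)/25 + C1*exp(-x) + C2*x*exp(-x)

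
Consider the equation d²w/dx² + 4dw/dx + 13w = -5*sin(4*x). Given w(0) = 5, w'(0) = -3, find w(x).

Characteristic equation r² + 4r + 13 = 0 has discriminant (4)² - 4·(13) = -36 < 0, so r = -2 ± 3i.
Hence w_h = C1*cos(3*x)*exp(-2*x) + C2*exp(-2*x)*sin(3*x).
Try w_p = A*cos(4*x) + B*sin(4*x). Substituting and equating the coefficients of cos(4x) and sin(4x) gives A = 16/53, B = 3/53, so w_p = 3*sin(4*x)/53 + 16*cos(4*x)/53.
General solution: w = 3*sin(4*x)/53 + 16*cos(4*x)/53 + C1*cos(3*x)*exp(-2*x) + C2*exp(-2*x)*sin(3*x).
Apply the initial conditions: w(0) = 16/53 + C1 = 5 and w'(0) = 12/53 - 2*C1 + 3*C2 = -3. Solving gives C1 = 249/53, C2 = 109/53.

w = 3*sin(4*x)/53 + 16*cos(4*x)/53 + 109*exp(-2*x)*sin(3*x)/53 + 249*cos(3*x)*exp(-2*x)/53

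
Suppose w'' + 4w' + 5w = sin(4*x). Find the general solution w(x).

Characteristic equation r² + 4r + 5 = 0 has discriminant (4)² - 4·(5) = -4 < 0, so r = -2 ± i.
Hence w_h = C1*cos(x)*exp(-2*x) + C2*exp(-2*x)*sin(x).
Try w_p = A*cos(4*x) + B*sin(4*x). Substituting and equating the coefficients of cos(4x) and sin(4x) gives A = -16/377, B = -11/377, so w_p = -16*cos(4*x)/377 - 11*sin(4*x)/377.

w = -16*cos(4*x)/377 - 11*sin(4*x)/377 + C1*cos(x)*exp(-2*x) + C2*exp(-2*x)*sin(x)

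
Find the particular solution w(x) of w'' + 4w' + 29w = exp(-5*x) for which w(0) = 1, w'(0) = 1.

Characteristic equation r² + 4r + 29 = 0 has discriminant (4)² - 4·(29) = -100 < 0, so r = -2 ± 5i.
Hence w_h = C1*cos(5*x)*exp(-2*x) + C2*exp(-2*x)*sin(5*x).
Try w_p = A*exp(-5*x). Substituting into the equation and dividing by exp(-5*x) gives A = 1/34, so w_p = exp(-5*x)/34.
General solution: w = exp(-5*x)/34 + C1*cos(5*x)*exp(-2*x) + C2*exp(-2*x)*sin(5*x).
Apply the initial conditions: w(0) = 1/34 + C1 = 1 and w'(0) = -5/34 - 2*C1 + 5*C2 = 1. Solving gives C1 = 33/34, C2 = 21/34.

w = exp(-5*x)/34 + 21*exp(-2*x)*sin(5*x)/34 + 33*cos(5*x)*exp(-2*x)/34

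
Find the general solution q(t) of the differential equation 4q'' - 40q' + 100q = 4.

q = 1/25 + C1*exp(5*t) + C2*t*exp(5*t)

Divide through by 4: q'' - 10q' + 25q = 1.
Characteristic equation r² - 10r + 25 = 0 has discriminant (-10)² - 4·(25) = 0, so r = 5 is a repeated root.
Hence q_h = (C1 + C2*t)*exp(5*t).
For the particular solution try q_p = A0. Substituting and matching coefficients of each power of t gives A0 = 1/25, so q_p = 1/25.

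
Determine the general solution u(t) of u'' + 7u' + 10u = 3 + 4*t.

u = 1/50 + 2*t/5 + C1*exp(-5*t) + C2*exp(-2*t)

Characteristic equation r² + 7r + 10 = 0 factors as (r + 5)(r + 2) = 0, so r = -5, -2.
Hence u_h = C1*exp(-5*t) + C2*exp(-2*t).
For the particular solution try u_p = A0 + A1*t. Substituting and matching coefficients of each power of t gives A0 = 1/50, A1 = 2/5, so u_p = 1/50 + 2*t/5.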